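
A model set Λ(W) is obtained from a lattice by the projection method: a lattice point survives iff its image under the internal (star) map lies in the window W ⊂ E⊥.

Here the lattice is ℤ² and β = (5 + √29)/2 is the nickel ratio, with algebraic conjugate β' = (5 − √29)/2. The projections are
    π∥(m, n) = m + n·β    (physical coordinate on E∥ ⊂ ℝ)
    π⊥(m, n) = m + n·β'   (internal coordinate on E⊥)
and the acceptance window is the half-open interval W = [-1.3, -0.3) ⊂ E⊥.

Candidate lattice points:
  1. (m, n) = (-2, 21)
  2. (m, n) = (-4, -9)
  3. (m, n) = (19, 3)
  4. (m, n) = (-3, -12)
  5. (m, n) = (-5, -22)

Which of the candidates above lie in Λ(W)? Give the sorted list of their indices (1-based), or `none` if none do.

Numerically β ≈ 5.192582 and β' = −1/β ≈ -0.192582.
#1 (-2,21): internal coord -2 + (21)·β' = -6.044230; -6.044230 ∉ [-1.3, -0.3) → out
#2 (-4,-9): internal coord -4 + (-9)·β' = -2.266758; -2.266758 ∉ [-1.3, -0.3) → out
#3 (19,3): internal coord 19 + (3)·β' = +18.422253; +18.422253 ∉ [-1.3, -0.3) → out
#4 (-3,-12): internal coord -3 + (-12)·β' = -0.689011; -0.689011 ∈ [-1.3, -0.3) → IN Λ
#5 (-5,-22): internal coord -5 + (-22)·β' = -0.763187; -0.763187 ∈ [-1.3, -0.3) → IN Λ

4, 5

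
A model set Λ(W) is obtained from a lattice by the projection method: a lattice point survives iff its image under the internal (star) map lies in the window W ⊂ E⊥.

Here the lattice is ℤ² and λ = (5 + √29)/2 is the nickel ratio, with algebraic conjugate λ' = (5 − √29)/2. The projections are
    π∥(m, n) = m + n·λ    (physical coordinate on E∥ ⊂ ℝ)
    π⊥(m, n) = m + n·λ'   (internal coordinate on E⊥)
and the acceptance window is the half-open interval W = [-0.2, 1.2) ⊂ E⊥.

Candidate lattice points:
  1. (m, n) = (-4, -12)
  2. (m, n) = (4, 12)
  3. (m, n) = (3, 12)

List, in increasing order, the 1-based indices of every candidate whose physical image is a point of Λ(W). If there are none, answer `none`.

Compute λ' = (5−√29)/2 = -0.1926, so π⊥(m,n) = m -0.1926·n.
candidate 1: (m,n)=(-4,-12) → π∥ = -4-12·λ ≈ -66.3110, π⊥ = -4-12·λ' ≈ -1.6890 ∉ [-0.2, 1.2) ⇒ out
candidate 2: (m,n)=(4,12) → π∥ = 4+12·λ ≈ 66.3110, π⊥ = 4+12·λ' ≈ 1.6890 ∉ [-0.2, 1.2) ⇒ out
candidate 3: (m,n)=(3,12) → π∥ = 3+12·λ ≈ 65.3110, π⊥ = 3+12·λ' ≈ 0.6890 ∈ [-0.2, 1.2) ⇒ IN Λ

3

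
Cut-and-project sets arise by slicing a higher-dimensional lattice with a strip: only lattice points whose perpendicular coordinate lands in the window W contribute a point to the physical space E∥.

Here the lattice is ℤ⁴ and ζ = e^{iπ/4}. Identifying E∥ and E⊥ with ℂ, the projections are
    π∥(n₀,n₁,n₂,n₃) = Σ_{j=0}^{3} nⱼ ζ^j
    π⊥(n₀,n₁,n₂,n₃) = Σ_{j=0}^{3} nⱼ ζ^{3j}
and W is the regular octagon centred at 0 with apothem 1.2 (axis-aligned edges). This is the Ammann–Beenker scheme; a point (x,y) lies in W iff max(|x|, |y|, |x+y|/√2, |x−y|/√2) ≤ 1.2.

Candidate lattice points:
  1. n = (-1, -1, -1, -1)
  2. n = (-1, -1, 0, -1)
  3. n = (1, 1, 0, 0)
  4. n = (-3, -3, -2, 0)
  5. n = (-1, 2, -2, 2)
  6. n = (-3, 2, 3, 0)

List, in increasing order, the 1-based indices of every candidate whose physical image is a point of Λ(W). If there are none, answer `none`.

1, 3, 4

Internal map: ζ^{3j} for j=0..3 gives (1,0), (−√2/2,√2/2), (0,−1), (√2/2,√2/2).
candidate 1: n = (-1, -1, -1, -1) → π⊥ ≈ (-1.0000, -0.4142); max(|x|,|y|,|x±y|/√2) = 1.0000 ≤ 1.2 ⇒ ∈ W
candidate 2: n = (-1, -1, 0, -1) → π⊥ ≈ (-1.0000, -1.4142); max(|x|,|y|,|x±y|/√2) = 1.7071 > 1.2 ⇒ ∉ W
candidate 3: n = (1, 1, 0, 0) → π⊥ ≈ (+0.2929, +0.7071); max(|x|,|y|,|x±y|/√2) = 0.7071 ≤ 1.2 ⇒ ∈ W
candidate 4: n = (-3, -3, -2, 0) → π⊥ ≈ (-0.8787, -0.1213); max(|x|,|y|,|x±y|/√2) = 0.8787 ≤ 1.2 ⇒ ∈ W
candidate 5: n = (-1, 2, -2, 2) → π⊥ ≈ (-1.0000, +4.8284); max(|x|,|y|,|x±y|/√2) = 4.8284 > 1.2 ⇒ ∉ W
candidate 6: n = (-3, 2, 3, 0) → π⊥ ≈ (-4.4142, -1.5858); max(|x|,|y|,|x±y|/√2) = 4.4142 > 1.2 ⇒ ∉ W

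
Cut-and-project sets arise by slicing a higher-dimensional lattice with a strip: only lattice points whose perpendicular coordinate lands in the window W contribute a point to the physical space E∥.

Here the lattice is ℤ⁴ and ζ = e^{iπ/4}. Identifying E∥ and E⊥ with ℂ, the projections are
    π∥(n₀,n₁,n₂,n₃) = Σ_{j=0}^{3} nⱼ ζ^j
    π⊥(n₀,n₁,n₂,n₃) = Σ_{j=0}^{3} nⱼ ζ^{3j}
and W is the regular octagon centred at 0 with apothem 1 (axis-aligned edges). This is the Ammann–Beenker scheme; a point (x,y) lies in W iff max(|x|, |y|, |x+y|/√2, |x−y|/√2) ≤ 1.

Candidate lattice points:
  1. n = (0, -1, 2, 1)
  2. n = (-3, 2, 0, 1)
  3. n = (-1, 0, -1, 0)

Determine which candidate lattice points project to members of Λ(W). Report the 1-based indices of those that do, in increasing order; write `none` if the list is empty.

none

Internal map: ζ^{3j} for j=0..3 gives (1,0), (−√2/2,√2/2), (0,−1), (√2/2,√2/2).
#1 (0, -1, 2, 1): internal (1.4142, -2.0000); octagon support 2.4142 vs apothem 1 → ∉ W
#2 (-3, 2, 0, 1): internal (-3.7071, 2.1213); octagon support 4.1213 vs apothem 1 → ∉ W
#3 (-1, 0, -1, 0): internal (-1.0000, 1.0000); octagon support 1.4142 vs apothem 1 → ∉ W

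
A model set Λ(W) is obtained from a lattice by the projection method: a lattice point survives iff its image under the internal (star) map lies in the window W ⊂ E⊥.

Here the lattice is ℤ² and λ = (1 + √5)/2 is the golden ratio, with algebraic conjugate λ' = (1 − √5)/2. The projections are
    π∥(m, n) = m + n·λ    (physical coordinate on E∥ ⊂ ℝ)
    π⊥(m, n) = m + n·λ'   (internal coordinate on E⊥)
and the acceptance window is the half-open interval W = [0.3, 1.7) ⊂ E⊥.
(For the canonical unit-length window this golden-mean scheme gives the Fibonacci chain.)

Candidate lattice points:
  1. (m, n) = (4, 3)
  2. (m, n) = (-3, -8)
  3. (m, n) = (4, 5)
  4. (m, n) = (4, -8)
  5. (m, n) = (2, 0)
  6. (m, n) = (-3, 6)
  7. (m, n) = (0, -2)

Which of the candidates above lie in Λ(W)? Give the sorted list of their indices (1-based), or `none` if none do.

Numerically λ ≈ 1.618034 and λ' = −1/λ ≈ -0.618034.
candidate 1: (m,n)=(4,3) → π∥ = 4+3·λ ≈ 8.854102, π⊥ = 4+3·λ' ≈ 2.145898 ∉ [0.3, 1.7) ⇒ out
candidate 2: (m,n)=(-3,-8) → π∥ = -3-8·λ ≈ -15.944272, π⊥ = -3-8·λ' ≈ 1.944272 ∉ [0.3, 1.7) ⇒ out
candidate 3: (m,n)=(4,5) → π∥ = 4+5·λ ≈ 12.090170, π⊥ = 4+5·λ' ≈ 0.909830 ∈ [0.3, 1.7) ⇒ IN Λ
candidate 4: (m,n)=(4,-8) → π∥ = 4-8·λ ≈ -8.944272, π⊥ = 4-8·λ' ≈ 8.944272 ∉ [0.3, 1.7) ⇒ out
candidate 5: (m,n)=(2,0) → π∥ = 2+0·λ ≈ 2.000000, π⊥ = 2+0·λ' ≈ 2.000000 ∉ [0.3, 1.7) ⇒ out
candidate 6: (m,n)=(-3,6) → π∥ = -3+6·λ ≈ 6.708204, π⊥ = -3+6·λ' ≈ -6.708204 ∉ [0.3, 1.7) ⇒ out
candidate 7: (m,n)=(0,-2) → π∥ = 0-2·λ ≈ -3.236068, π⊥ = 0-2·λ' ≈ 1.236068 ∈ [0.3, 1.7) ⇒ IN Λ

3, 7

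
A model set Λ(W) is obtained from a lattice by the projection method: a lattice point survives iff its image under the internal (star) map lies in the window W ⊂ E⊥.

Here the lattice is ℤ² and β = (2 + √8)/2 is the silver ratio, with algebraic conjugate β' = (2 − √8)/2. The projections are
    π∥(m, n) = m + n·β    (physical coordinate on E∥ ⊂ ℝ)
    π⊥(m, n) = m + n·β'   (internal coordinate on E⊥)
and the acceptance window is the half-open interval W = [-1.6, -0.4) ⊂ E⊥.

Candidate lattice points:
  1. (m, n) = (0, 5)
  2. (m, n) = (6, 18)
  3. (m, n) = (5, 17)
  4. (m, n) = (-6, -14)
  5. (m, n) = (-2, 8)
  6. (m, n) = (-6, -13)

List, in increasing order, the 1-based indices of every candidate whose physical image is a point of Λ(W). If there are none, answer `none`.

2, 6

Numerically β ≈ 2.41421 and β' = −1/β ≈ -0.41421.
#1 (0,5): internal coord 0 + (5)·β' = -2.07107; -2.07107 ∉ [-1.6, -0.4) → out
#2 (6,18): internal coord 6 + (18)·β' = -1.45584; -1.45584 ∈ [-1.6, -0.4) → IN Λ
#3 (5,17): internal coord 5 + (17)·β' = -2.04163; -2.04163 ∉ [-1.6, -0.4) → out
#4 (-6,-14): internal coord -6 + (-14)·β' = -0.20101; -0.20101 ∉ [-1.6, -0.4) → out
#5 (-2,8): internal coord -2 + (8)·β' = -5.31371; -5.31371 ∉ [-1.6, -0.4) → out
#6 (-6,-13): internal coord -6 + (-13)·β' = -0.61522; -0.61522 ∈ [-1.6, -0.4) → IN Λ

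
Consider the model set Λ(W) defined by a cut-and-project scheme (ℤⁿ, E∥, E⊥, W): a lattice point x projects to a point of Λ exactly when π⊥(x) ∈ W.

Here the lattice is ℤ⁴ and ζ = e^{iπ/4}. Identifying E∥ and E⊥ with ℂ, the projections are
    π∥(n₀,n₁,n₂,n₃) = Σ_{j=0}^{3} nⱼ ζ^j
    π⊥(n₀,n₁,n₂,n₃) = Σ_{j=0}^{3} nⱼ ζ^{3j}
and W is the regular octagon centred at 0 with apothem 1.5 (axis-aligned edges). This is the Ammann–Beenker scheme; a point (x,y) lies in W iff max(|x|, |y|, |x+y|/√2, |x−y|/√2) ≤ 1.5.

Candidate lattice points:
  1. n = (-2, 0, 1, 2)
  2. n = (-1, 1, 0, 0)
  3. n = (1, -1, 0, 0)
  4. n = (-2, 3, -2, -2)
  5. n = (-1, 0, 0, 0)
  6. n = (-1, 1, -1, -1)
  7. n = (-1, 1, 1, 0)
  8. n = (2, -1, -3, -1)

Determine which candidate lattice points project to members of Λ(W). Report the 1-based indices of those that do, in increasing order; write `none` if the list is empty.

Internal map: ζ^{3j} for j=0..3 gives (1,0), (−√2/2,√2/2), (0,−1), (√2/2,√2/2).
candidate 1: n = (-2, 0, 1, 2) → π⊥ ≈ (-0.5858, +0.4142); max(|x|,|y|,|x±y|/√2) = 0.7071 ≤ 1.5 ⇒ ∈ W
candidate 2: n = (-1, 1, 0, 0) → π⊥ ≈ (-1.7071, +0.7071); max(|x|,|y|,|x±y|/√2) = 1.7071 > 1.5 ⇒ ∉ W
candidate 3: n = (1, -1, 0, 0) → π⊥ ≈ (+1.7071, -0.7071); max(|x|,|y|,|x±y|/√2) = 1.7071 > 1.5 ⇒ ∉ W
candidate 4: n = (-2, 3, -2, -2) → π⊥ ≈ (-5.5355, +2.7071); max(|x|,|y|,|x±y|/√2) = 5.8284 > 1.5 ⇒ ∉ W
candidate 5: n = (-1, 0, 0, 0) → π⊥ ≈ (-1.0000, +0.0000); max(|x|,|y|,|x±y|/√2) = 1.0000 ≤ 1.5 ⇒ ∈ W
candidate 6: n = (-1, 1, -1, -1) → π⊥ ≈ (-2.4142, +1.0000); max(|x|,|y|,|x±y|/√2) = 2.4142 > 1.5 ⇒ ∉ W
candidate 7: n = (-1, 1, 1, 0) → π⊥ ≈ (-1.7071, -0.2929); max(|x|,|y|,|x±y|/√2) = 1.7071 > 1.5 ⇒ ∉ W
candidate 8: n = (2, -1, -3, -1) → π⊥ ≈ (+2.0000, +1.5858); max(|x|,|y|,|x±y|/√2) = 2.5355 > 1.5 ⇒ ∉ W

1, 5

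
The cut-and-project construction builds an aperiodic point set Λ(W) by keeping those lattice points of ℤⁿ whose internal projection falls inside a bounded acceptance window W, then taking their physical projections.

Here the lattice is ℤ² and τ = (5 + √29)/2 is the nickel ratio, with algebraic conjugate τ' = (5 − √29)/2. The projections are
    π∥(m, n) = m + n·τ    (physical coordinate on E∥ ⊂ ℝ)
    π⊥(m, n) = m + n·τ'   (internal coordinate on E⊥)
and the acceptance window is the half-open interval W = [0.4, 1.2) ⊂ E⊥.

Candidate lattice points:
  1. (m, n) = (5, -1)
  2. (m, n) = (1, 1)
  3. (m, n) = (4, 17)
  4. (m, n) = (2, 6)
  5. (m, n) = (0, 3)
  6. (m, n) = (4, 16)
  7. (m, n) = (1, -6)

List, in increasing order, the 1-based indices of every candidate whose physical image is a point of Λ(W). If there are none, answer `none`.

Compute τ' = (5−√29)/2 = -0.19258, so π⊥(m,n) = m -0.19258·n.
[1] lift (5,-1): star map gives 5.19258; window check 0.4 ≤ 5.19258 < 1.2 is false → out
[2] lift (1,1): star map gives 0.80742; window check 0.4 ≤ 0.80742 < 1.2 is true → IN Λ
[3] lift (4,17): star map gives 0.72610; window check 0.4 ≤ 0.72610 < 1.2 is true → IN Λ
[4] lift (2,6): star map gives 0.84451; window check 0.4 ≤ 0.84451 < 1.2 is true → IN Λ
[5] lift (0,3): star map gives -0.57775; window check 0.4 ≤ -0.57775 < 1.2 is false → out
[6] lift (4,16): star map gives 0.91868; window check 0.4 ≤ 0.91868 < 1.2 is true → IN Λ
[7] lift (1,-6): star map gives 2.15549; window check 0.4 ≤ 2.15549 < 1.2 is false → out

2, 3, 4, 6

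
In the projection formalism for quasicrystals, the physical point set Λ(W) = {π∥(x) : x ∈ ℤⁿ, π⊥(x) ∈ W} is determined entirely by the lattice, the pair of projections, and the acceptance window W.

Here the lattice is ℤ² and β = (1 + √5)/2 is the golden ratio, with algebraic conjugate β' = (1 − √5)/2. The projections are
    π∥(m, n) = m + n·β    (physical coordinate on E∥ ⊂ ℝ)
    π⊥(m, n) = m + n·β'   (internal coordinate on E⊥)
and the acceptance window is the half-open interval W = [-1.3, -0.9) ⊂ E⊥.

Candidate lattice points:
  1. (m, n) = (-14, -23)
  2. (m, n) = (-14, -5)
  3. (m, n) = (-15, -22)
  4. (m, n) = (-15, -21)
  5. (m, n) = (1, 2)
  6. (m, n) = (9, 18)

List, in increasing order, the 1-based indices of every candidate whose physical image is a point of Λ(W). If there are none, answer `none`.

none

β' = (1−√5)/2 ≈ -0.618034.
candidate 1: (m,n)=(-14,-23) → π∥ = -14-23·β ≈ -51.214782, π⊥ = -14-23·β' ≈ 0.214782 ∉ [-1.3, -0.9) ⇒ out
candidate 2: (m,n)=(-14,-5) → π∥ = -14-5·β ≈ -22.090170, π⊥ = -14-5·β' ≈ -10.909830 ∉ [-1.3, -0.9) ⇒ out
candidate 3: (m,n)=(-15,-22) → π∥ = -15-22·β ≈ -50.596748, π⊥ = -15-22·β' ≈ -1.403252 ∉ [-1.3, -0.9) ⇒ out
candidate 4: (m,n)=(-15,-21) → π∥ = -15-21·β ≈ -48.978714, π⊥ = -15-21·β' ≈ -2.021286 ∉ [-1.3, -0.9) ⇒ out
candidate 5: (m,n)=(1,2) → π∥ = 1+2·β ≈ 4.236068, π⊥ = 1+2·β' ≈ -0.236068 ∉ [-1.3, -0.9) ⇒ out
candidate 6: (m,n)=(9,18) → π∥ = 9+18·β ≈ 38.124612, π⊥ = 9+18·β' ≈ -2.124612 ∉ [-1.3, -0.9) ⇒ out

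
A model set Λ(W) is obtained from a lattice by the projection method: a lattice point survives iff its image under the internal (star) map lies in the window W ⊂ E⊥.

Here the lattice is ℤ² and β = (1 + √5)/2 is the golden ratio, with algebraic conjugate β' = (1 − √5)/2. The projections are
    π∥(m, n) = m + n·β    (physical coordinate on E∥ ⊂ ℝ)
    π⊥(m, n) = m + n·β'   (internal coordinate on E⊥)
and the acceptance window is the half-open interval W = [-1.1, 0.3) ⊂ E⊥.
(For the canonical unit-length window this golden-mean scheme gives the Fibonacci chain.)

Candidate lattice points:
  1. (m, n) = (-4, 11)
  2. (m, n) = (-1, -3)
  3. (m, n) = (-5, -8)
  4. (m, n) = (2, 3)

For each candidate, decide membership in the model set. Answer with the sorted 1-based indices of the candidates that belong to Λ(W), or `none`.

3, 4

Compute β' = (1−√5)/2 = -0.6180, so π⊥(m,n) = m -0.6180·n.
#1 (-4,11): internal coord -4 + (11)·β' = -10.7984; -10.7984 ∉ [-1.1, 0.3) → out
#2 (-1,-3): internal coord -1 + (-3)·β' = +0.8541; +0.8541 ∉ [-1.1, 0.3) → out
#3 (-5,-8): internal coord -5 + (-8)·β' = -0.0557; -0.0557 ∈ [-1.1, 0.3) → IN Λ
#4 (2,3): internal coord 2 + (3)·β' = +0.1459; +0.1459 ∈ [-1.1, 0.3) → IN Λ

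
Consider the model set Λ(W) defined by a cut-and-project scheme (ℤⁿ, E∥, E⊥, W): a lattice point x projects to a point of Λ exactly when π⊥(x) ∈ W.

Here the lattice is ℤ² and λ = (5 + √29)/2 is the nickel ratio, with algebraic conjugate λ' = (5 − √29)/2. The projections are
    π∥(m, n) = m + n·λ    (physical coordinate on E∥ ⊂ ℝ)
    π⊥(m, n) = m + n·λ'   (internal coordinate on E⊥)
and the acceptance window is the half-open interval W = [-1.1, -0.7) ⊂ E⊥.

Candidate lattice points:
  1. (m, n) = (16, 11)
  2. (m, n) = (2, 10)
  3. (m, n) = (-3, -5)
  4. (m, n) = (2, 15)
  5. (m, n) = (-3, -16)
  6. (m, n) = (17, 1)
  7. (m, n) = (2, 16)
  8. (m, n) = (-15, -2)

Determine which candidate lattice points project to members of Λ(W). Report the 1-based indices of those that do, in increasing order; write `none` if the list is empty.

Compute λ' = (5−√29)/2 = -0.192582, so π⊥(m,n) = m -0.192582·n.
#1 (16,11): internal coord 16 + (11)·λ' = +13.881594; +13.881594 ∉ [-1.1, -0.7) → out
#2 (2,10): internal coord 2 + (10)·λ' = +0.074176; +0.074176 ∉ [-1.1, -0.7) → out
#3 (-3,-5): internal coord -3 + (-5)·λ' = -2.037088; -2.037088 ∉ [-1.1, -0.7) → out
#4 (2,15): internal coord 2 + (15)·λ' = -0.888736; -0.888736 ∈ [-1.1, -0.7) → IN Λ
#5 (-3,-16): internal coord -3 + (-16)·λ' = +0.081318; +0.081318 ∉ [-1.1, -0.7) → out
#6 (17,1): internal coord 17 + (1)·λ' = +16.807418; +16.807418 ∉ [-1.1, -0.7) → out
#7 (2,16): internal coord 2 + (16)·λ' = -1.081318; -1.081318 ∈ [-1.1, -0.7) → IN Λ
#8 (-15,-2): internal coord -15 + (-2)·λ' = -14.614835; -14.614835 ∉ [-1.1, -0.7) → out

4, 7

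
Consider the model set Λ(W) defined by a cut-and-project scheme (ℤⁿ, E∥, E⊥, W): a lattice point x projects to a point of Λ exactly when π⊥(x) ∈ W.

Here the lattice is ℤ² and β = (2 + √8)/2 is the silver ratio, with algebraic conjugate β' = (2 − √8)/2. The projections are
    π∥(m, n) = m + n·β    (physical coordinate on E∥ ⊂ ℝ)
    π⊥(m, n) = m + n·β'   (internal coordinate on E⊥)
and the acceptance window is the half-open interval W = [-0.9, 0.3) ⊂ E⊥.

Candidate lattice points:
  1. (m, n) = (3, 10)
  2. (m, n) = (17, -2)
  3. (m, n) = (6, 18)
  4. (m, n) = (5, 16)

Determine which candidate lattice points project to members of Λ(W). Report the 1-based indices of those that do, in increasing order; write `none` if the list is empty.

Compute β' = (2−√8)/2 = -0.41421, so π⊥(m,n) = m -0.41421·n.
[1] lift (3,10): star map gives -1.14214; window check -0.9 ≤ -1.14214 < 0.3 is false → out
[2] lift (17,-2): star map gives 17.82843; window check -0.9 ≤ 17.82843 < 0.3 is false → out
[3] lift (6,18): star map gives -1.45584; window check -0.9 ≤ -1.45584 < 0.3 is false → out
[4] lift (5,16): star map gives -1.62742; window check -0.9 ≤ -1.62742 < 0.3 is false → out

none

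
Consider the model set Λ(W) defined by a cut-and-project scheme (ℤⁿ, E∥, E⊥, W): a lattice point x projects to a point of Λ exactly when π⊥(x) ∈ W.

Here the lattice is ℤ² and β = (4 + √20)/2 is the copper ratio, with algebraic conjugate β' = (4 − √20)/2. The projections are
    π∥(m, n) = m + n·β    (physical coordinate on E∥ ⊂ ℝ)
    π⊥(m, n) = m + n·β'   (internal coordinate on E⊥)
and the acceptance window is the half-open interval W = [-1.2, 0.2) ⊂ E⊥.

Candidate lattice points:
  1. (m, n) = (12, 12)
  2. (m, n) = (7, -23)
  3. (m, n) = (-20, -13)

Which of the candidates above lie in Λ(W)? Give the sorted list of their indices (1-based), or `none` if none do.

Numerically β ≈ 4.2361 and β' = −1/β ≈ -0.2361.
candidate 1: (m,n)=(12,12) → π∥ = 12+12·β ≈ 62.8328, π⊥ = 12+12·β' ≈ 9.1672 ∉ [-1.2, 0.2) ⇒ out
candidate 2: (m,n)=(7,-23) → π∥ = 7-23·β ≈ -90.4296, π⊥ = 7-23·β' ≈ 12.4296 ∉ [-1.2, 0.2) ⇒ out
candidate 3: (m,n)=(-20,-13) → π∥ = -20-13·β ≈ -75.0689, π⊥ = -20-13·β' ≈ -16.9311 ∉ [-1.2, 0.2) ⇒ out

none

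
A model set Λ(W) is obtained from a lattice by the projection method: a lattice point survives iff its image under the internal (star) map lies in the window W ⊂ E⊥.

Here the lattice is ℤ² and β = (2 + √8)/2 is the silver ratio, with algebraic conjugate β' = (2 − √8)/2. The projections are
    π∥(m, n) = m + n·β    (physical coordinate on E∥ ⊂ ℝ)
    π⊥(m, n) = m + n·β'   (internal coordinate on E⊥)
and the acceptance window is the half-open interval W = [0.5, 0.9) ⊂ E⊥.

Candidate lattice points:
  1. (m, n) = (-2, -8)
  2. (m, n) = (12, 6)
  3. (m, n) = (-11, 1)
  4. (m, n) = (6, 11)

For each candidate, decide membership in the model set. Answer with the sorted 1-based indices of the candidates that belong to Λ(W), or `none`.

β' = (2−√8)/2 ≈ -0.4142.
[1] lift (-2,-8): star map gives 1.3137; window check 0.5 ≤ 1.3137 < 0.9 is false → out
[2] lift (12,6): star map gives 9.5147; window check 0.5 ≤ 9.5147 < 0.9 is false → out
[3] lift (-11,1): star map gives -11.4142; window check 0.5 ≤ -11.4142 < 0.9 is false → out
[4] lift (6,11): star map gives 1.4437; window check 0.5 ≤ 1.4437 < 0.9 is false → out

none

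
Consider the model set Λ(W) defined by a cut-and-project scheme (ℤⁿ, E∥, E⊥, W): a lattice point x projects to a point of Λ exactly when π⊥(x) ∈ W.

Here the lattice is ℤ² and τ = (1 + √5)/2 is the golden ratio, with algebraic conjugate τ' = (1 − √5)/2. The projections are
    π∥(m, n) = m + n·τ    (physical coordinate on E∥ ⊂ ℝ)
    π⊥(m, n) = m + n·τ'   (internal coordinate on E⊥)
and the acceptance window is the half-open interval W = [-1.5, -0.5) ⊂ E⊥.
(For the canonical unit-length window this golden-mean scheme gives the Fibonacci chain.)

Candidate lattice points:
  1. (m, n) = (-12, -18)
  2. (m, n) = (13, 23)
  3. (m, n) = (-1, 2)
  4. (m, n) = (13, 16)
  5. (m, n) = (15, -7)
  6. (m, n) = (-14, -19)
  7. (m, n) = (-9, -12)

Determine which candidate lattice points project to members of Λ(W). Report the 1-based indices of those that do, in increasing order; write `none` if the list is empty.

Compute τ' = (1−√5)/2 = -0.6180, so π⊥(m,n) = m -0.6180·n.
candidate 1: (m,n)=(-12,-18) → π∥ = -12-18·τ ≈ -41.1246, π⊥ = -12-18·τ' ≈ -0.8754 ∈ [-1.5, -0.5) ⇒ IN Λ
candidate 2: (m,n)=(13,23) → π∥ = 13+23·τ ≈ 50.2148, π⊥ = 13+23·τ' ≈ -1.2148 ∈ [-1.5, -0.5) ⇒ IN Λ
candidate 3: (m,n)=(-1,2) → π∥ = -1+2·τ ≈ 2.2361, π⊥ = -1+2·τ' ≈ -2.2361 ∉ [-1.5, -0.5) ⇒ out
candidate 4: (m,n)=(13,16) → π∥ = 13+16·τ ≈ 38.8885, π⊥ = 13+16·τ' ≈ 3.1115 ∉ [-1.5, -0.5) ⇒ out
candidate 5: (m,n)=(15,-7) → π∥ = 15-7·τ ≈ 3.6738, π⊥ = 15-7·τ' ≈ 19.3262 ∉ [-1.5, -0.5) ⇒ out
candidate 6: (m,n)=(-14,-19) → π∥ = -14-19·τ ≈ -44.7426, π⊥ = -14-19·τ' ≈ -2.2574 ∉ [-1.5, -0.5) ⇒ out
candidate 7: (m,n)=(-9,-12) → π∥ = -9-12·τ ≈ -28.4164, π⊥ = -9-12·τ' ≈ -1.5836 ∉ [-1.5, -0.5) ⇒ out

1, 2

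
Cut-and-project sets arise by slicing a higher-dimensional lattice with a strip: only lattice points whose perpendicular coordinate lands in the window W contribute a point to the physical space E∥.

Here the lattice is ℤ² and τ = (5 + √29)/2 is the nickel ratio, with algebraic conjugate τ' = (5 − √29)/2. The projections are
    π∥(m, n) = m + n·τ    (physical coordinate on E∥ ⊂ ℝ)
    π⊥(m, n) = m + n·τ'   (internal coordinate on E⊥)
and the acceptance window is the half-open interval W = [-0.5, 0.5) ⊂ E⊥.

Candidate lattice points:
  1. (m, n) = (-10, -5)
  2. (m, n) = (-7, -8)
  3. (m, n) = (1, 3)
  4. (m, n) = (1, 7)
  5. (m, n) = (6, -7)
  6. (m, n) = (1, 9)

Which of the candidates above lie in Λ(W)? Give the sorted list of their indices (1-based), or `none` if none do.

Compute τ' = (5−√29)/2 = -0.192582, so π⊥(m,n) = m -0.192582·n.
[1] lift (-10,-5): star map gives -9.037088; window check -0.5 ≤ -9.037088 < 0.5 is false → out
[2] lift (-7,-8): star map gives -5.459341; window check -0.5 ≤ -5.459341 < 0.5 is false → out
[3] lift (1,3): star map gives 0.422253; window check -0.5 ≤ 0.422253 < 0.5 is true → IN Λ
[4] lift (1,7): star map gives -0.348077; window check -0.5 ≤ -0.348077 < 0.5 is true → IN Λ
[5] lift (6,-7): star map gives 7.348077; window check -0.5 ≤ 7.348077 < 0.5 is false → out
[6] lift (1,9): star map gives -0.733242; window check -0.5 ≤ -0.733242 < 0.5 is false → out

3, 4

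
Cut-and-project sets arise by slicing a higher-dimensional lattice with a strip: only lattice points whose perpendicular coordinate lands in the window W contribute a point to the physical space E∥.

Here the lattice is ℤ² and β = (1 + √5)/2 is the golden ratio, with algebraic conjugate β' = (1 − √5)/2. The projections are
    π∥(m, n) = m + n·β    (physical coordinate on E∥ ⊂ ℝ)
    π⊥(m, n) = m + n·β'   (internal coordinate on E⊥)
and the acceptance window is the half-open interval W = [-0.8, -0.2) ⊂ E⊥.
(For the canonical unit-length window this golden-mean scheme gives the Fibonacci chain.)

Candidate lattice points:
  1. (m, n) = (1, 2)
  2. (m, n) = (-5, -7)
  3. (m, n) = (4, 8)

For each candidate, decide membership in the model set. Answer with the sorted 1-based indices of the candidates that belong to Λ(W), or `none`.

Numerically β ≈ 1.61803 and β' = −1/β ≈ -0.61803.
[1] lift (1,2): star map gives -0.23607; window check -0.8 ≤ -0.23607 < -0.2 is true → IN Λ
[2] lift (-5,-7): star map gives -0.67376; window check -0.8 ≤ -0.67376 < -0.2 is true → IN Λ
[3] lift (4,8): star map gives -0.94427; window check -0.8 ≤ -0.94427 < -0.2 is false → out

1, 2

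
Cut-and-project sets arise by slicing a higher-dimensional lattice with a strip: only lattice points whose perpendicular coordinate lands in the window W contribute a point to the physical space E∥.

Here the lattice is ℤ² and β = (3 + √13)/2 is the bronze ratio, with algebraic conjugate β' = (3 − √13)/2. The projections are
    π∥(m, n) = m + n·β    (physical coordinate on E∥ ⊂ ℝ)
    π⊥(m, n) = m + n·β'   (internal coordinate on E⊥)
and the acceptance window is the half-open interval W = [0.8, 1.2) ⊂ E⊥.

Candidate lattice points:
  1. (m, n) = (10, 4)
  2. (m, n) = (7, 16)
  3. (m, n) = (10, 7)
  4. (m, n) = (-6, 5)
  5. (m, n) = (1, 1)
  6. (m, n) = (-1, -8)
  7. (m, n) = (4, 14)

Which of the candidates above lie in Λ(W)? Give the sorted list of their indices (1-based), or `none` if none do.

β' = (3−√13)/2 ≈ -0.302776.
[1] lift (10,4): star map gives 8.788897; window check 0.8 ≤ 8.788897 < 1.2 is false → out
[2] lift (7,16): star map gives 2.155590; window check 0.8 ≤ 2.155590 < 1.2 is false → out
[3] lift (10,7): star map gives 7.880571; window check 0.8 ≤ 7.880571 < 1.2 is false → out
[4] lift (-6,5): star map gives -7.513878; window check 0.8 ≤ -7.513878 < 1.2 is false → out
[5] lift (1,1): star map gives 0.697224; window check 0.8 ≤ 0.697224 < 1.2 is false → out
[6] lift (-1,-8): star map gives 1.422205; window check 0.8 ≤ 1.422205 < 1.2 is false → out
[7] lift (4,14): star map gives -0.238859; window check 0.8 ≤ -0.238859 < 1.2 is false → out

none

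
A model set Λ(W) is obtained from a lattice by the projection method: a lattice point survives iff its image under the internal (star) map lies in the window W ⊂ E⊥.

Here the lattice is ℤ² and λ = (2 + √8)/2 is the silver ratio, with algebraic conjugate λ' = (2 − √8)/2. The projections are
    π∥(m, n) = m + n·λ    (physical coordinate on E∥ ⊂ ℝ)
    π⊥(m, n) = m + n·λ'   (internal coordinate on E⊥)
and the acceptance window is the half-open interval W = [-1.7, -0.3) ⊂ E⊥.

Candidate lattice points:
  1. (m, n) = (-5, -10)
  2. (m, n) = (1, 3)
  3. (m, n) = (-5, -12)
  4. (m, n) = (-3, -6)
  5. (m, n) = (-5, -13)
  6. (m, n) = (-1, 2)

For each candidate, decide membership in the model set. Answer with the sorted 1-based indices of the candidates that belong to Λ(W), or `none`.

1, 4

Numerically λ ≈ 2.414214 and λ' = −1/λ ≈ -0.414214.
[1] lift (-5,-10): star map gives -0.857864; window check -1.7 ≤ -0.857864 < -0.3 is true → IN Λ
[2] lift (1,3): star map gives -0.242641; window check -1.7 ≤ -0.242641 < -0.3 is false → out
[3] lift (-5,-12): star map gives -0.029437; window check -1.7 ≤ -0.029437 < -0.3 is false → out
[4] lift (-3,-6): star map gives -0.514719; window check -1.7 ≤ -0.514719 < -0.3 is true → IN Λ
[5] lift (-5,-13): star map gives 0.384776; window check -1.7 ≤ 0.384776 < -0.3 is false → out
[6] lift (-1,2): star map gives -1.828427; window check -1.7 ≤ -1.828427 < -0.3 is false → out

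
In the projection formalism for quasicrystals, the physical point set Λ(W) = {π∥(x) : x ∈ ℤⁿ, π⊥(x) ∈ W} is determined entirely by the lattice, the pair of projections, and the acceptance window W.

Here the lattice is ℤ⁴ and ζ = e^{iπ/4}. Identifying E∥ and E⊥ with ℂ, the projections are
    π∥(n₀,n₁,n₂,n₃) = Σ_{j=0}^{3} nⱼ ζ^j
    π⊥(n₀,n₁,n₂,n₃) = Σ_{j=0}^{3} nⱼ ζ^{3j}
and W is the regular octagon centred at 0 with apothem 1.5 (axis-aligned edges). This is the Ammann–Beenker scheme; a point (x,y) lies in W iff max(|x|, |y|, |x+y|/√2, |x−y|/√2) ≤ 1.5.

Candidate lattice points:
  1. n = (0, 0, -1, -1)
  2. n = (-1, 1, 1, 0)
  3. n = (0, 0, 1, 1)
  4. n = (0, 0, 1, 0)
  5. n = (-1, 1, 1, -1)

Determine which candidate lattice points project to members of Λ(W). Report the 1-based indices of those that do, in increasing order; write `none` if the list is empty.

1, 3, 4

Internal map: ζ^{3j} for j=0..3 gives (1,0), (−√2/2,√2/2), (0,−1), (√2/2,√2/2).
candidate 1: n = (0, 0, -1, -1) → π⊥ ≈ (-0.70711, +0.29289); max(|x|,|y|,|x±y|/√2) = 0.70711 ≤ 1.5 ⇒ ∈ W
candidate 2: n = (-1, 1, 1, 0) → π⊥ ≈ (-1.70711, -0.29289); max(|x|,|y|,|x±y|/√2) = 1.70711 > 1.5 ⇒ ∉ W
candidate 3: n = (0, 0, 1, 1) → π⊥ ≈ (+0.70711, -0.29289); max(|x|,|y|,|x±y|/√2) = 0.70711 ≤ 1.5 ⇒ ∈ W
candidate 4: n = (0, 0, 1, 0) → π⊥ ≈ (+0.00000, -1.00000); max(|x|,|y|,|x±y|/√2) = 1.00000 ≤ 1.5 ⇒ ∈ W
candidate 5: n = (-1, 1, 1, -1) → π⊥ ≈ (-2.41421, -1.00000); max(|x|,|y|,|x±y|/√2) = 2.41421 > 1.5 ⇒ ∉ W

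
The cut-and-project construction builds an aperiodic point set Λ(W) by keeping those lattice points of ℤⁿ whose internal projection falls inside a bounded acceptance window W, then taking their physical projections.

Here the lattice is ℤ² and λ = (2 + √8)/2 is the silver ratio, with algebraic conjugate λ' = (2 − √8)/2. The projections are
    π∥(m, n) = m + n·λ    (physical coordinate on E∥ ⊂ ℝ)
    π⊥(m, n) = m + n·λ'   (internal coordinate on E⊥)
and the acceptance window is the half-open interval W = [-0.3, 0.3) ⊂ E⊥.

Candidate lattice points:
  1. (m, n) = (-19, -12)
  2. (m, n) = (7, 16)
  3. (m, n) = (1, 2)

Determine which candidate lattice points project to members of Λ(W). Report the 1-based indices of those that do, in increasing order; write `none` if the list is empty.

3

Compute λ' = (2−√8)/2 = -0.4142, so π⊥(m,n) = m -0.4142·n.
#1 (-19,-12): internal coord -19 + (-12)·λ' = -14.0294; -14.0294 ∉ [-0.3, 0.3) → out
#2 (7,16): internal coord 7 + (16)·λ' = +0.3726; +0.3726 ∉ [-0.3, 0.3) → out
#3 (1,2): internal coord 1 + (2)·λ' = +0.1716; +0.1716 ∈ [-0.3, 0.3) → IN Λ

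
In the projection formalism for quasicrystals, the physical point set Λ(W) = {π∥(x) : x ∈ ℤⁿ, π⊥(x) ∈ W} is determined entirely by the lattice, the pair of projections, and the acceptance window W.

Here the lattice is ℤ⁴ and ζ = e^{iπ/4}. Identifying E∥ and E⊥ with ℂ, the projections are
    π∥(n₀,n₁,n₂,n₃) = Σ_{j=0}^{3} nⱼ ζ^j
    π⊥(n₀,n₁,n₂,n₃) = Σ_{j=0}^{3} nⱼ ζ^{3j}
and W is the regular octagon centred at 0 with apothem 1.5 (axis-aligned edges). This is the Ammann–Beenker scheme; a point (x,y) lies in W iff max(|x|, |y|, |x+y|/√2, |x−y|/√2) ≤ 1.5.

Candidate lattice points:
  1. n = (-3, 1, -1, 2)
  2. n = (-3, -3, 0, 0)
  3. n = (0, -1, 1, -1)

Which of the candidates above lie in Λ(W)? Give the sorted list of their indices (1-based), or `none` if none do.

With ζ = e^{iπ/4} the internal vectors are ζ^0,ζ^3,ζ^6,ζ^9.
#1 (-3, 1, -1, 2): internal (-2.29289, 3.12132); octagon support 3.82843 vs apothem 1.5 → ∉ W
#2 (-3, -3, 0, 0): internal (-0.87868, -2.12132); octagon support 2.12132 vs apothem 1.5 → ∉ W
#3 (0, -1, 1, -1): internal (0.00000, -2.41421); octagon support 2.41421 vs apothem 1.5 → ∉ W

none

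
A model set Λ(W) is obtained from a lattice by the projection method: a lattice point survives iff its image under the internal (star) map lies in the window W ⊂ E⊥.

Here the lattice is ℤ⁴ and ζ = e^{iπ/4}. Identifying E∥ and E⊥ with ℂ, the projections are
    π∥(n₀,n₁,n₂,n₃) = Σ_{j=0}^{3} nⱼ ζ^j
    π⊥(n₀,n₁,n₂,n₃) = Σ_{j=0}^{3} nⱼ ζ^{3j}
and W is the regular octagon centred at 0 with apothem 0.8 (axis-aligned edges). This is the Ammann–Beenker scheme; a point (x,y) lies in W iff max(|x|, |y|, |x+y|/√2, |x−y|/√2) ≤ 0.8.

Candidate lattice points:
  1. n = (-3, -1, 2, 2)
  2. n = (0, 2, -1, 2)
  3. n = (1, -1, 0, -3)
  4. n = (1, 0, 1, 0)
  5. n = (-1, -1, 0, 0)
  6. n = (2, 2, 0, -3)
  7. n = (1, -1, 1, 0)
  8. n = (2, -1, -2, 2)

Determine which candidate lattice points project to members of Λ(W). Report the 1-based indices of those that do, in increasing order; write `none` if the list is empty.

5

With ζ = e^{iπ/4} the internal vectors are ζ^0,ζ^3,ζ^6,ζ^9.
candidate 1: n = (-3, -1, 2, 2) → π⊥ ≈ (-0.87868, -1.29289); max(|x|,|y|,|x±y|/√2) = 1.53553 > 0.8 ⇒ ∉ W
candidate 2: n = (0, 2, -1, 2) → π⊥ ≈ (+0.00000, +3.82843); max(|x|,|y|,|x±y|/√2) = 3.82843 > 0.8 ⇒ ∉ W
candidate 3: n = (1, -1, 0, -3) → π⊥ ≈ (-0.41421, -2.82843); max(|x|,|y|,|x±y|/√2) = 2.82843 > 0.8 ⇒ ∉ W
candidate 4: n = (1, 0, 1, 0) → π⊥ ≈ (+1.00000, -1.00000); max(|x|,|y|,|x±y|/√2) = 1.41421 > 0.8 ⇒ ∉ W
candidate 5: n = (-1, -1, 0, 0) → π⊥ ≈ (-0.29289, -0.70711); max(|x|,|y|,|x±y|/√2) = 0.70711 ≤ 0.8 ⇒ ∈ W
candidate 6: n = (2, 2, 0, -3) → π⊥ ≈ (-1.53553, -0.70711); max(|x|,|y|,|x±y|/√2) = 1.58579 > 0.8 ⇒ ∉ W
candidate 7: n = (1, -1, 1, 0) → π⊥ ≈ (+1.70711, -1.70711); max(|x|,|y|,|x±y|/√2) = 2.41421 > 0.8 ⇒ ∉ W
candidate 8: n = (2, -1, -2, 2) → π⊥ ≈ (+4.12132, +2.70711); max(|x|,|y|,|x±y|/√2) = 4.82843 > 0.8 ⇒ ∉ W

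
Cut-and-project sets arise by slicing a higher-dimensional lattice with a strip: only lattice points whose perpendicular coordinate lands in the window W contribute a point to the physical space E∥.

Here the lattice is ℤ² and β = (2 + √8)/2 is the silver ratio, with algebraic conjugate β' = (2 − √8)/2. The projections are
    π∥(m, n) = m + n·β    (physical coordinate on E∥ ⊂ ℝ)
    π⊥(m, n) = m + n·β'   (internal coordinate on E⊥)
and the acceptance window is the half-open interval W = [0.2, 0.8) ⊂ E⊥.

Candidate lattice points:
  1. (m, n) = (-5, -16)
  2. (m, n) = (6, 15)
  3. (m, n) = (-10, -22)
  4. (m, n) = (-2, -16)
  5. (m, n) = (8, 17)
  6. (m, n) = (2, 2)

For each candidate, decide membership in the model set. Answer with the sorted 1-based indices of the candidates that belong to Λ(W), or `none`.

Compute β' = (2−√8)/2 = -0.414214, so π⊥(m,n) = m -0.414214·n.
[1] lift (-5,-16): star map gives 1.627417; window check 0.2 ≤ 1.627417 < 0.8 is false → out
[2] lift (6,15): star map gives -0.213203; window check 0.2 ≤ -0.213203 < 0.8 is false → out
[3] lift (-10,-22): star map gives -0.887302; window check 0.2 ≤ -0.887302 < 0.8 is false → out
[4] lift (-2,-16): star map gives 4.627417; window check 0.2 ≤ 4.627417 < 0.8 is false → out
[5] lift (8,17): star map gives 0.958369; window check 0.2 ≤ 0.958369 < 0.8 is false → out
[6] lift (2,2): star map gives 1.171573; window check 0.2 ≤ 1.171573 < 0.8 is false → out

none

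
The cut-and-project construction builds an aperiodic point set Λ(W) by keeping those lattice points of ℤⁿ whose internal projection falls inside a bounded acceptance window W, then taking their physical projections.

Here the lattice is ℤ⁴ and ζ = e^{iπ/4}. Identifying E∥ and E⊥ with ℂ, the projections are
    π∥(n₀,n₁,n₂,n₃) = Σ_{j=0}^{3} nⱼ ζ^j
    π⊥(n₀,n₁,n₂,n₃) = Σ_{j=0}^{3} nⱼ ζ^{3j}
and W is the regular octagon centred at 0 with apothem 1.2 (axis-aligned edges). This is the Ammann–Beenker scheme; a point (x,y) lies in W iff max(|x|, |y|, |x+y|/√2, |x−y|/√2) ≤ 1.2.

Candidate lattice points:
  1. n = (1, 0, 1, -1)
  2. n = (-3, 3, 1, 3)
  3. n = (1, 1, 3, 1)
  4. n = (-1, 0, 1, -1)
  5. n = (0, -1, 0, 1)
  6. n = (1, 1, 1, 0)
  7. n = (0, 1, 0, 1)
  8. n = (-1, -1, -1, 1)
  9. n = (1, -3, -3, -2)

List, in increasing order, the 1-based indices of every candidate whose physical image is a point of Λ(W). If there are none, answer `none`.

6, 8

With ζ = e^{iπ/4} the internal vectors are ζ^0,ζ^3,ζ^6,ζ^9.
#1 (1, 0, 1, -1): internal (0.2929, -1.7071); octagon support 1.7071 vs apothem 1.2 → ∉ W
#2 (-3, 3, 1, 3): internal (-3.0000, 3.2426); octagon support 4.4142 vs apothem 1.2 → ∉ W
#3 (1, 1, 3, 1): internal (1.0000, -1.5858); octagon support 1.8284 vs apothem 1.2 → ∉ W
#4 (-1, 0, 1, -1): internal (-1.7071, -1.7071); octagon support 2.4142 vs apothem 1.2 → ∉ W
#5 (0, -1, 0, 1): internal (1.4142, 0.0000); octagon support 1.4142 vs apothem 1.2 → ∉ W
#6 (1, 1, 1, 0): internal (0.2929, -0.2929); octagon support 0.4142 vs apothem 1.2 → ∈ W
#7 (0, 1, 0, 1): internal (0.0000, 1.4142); octagon support 1.4142 vs apothem 1.2 → ∉ W
#8 (-1, -1, -1, 1): internal (0.4142, 1.0000); octagon support 1.0000 vs apothem 1.2 → ∈ W
#9 (1, -3, -3, -2): internal (1.7071, -0.5355); octagon support 1.7071 vs apothem 1.2 → ∉ W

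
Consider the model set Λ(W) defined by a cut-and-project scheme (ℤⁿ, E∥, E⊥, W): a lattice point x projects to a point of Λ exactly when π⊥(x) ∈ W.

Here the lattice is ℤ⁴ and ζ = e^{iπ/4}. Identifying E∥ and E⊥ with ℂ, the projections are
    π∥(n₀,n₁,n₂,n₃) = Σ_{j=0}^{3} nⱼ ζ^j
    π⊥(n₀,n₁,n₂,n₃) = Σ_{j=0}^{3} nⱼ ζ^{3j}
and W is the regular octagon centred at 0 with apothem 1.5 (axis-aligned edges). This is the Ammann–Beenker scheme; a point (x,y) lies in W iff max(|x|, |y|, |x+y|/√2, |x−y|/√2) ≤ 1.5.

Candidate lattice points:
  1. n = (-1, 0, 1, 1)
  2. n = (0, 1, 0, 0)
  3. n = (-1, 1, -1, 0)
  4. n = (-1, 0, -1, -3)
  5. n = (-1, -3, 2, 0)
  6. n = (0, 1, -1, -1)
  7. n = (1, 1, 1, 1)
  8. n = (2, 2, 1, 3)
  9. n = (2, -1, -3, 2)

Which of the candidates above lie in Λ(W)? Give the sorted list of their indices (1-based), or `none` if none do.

1, 2, 7

π⊥(n) = n₀ + n₁ζ³ + n₂ζ⁶ + n₃ζ⁹ where ζ = e^{iπ/4}.
candidate 1: n = (-1, 0, 1, 1) → π⊥ ≈ (-0.292893, -0.292893); max(|x|,|y|,|x±y|/√2) = 0.414214 ≤ 1.5 ⇒ ∈ W
candidate 2: n = (0, 1, 0, 0) → π⊥ ≈ (-0.707107, +0.707107); max(|x|,|y|,|x±y|/√2) = 1.000000 ≤ 1.5 ⇒ ∈ W
candidate 3: n = (-1, 1, -1, 0) → π⊥ ≈ (-1.707107, +1.707107); max(|x|,|y|,|x±y|/√2) = 2.414214 > 1.5 ⇒ ∉ W
candidate 4: n = (-1, 0, -1, -3) → π⊥ ≈ (-3.121320, -1.121320); max(|x|,|y|,|x±y|/√2) = 3.121320 > 1.5 ⇒ ∉ W
candidate 5: n = (-1, -3, 2, 0) → π⊥ ≈ (+1.121320, -4.121320); max(|x|,|y|,|x±y|/√2) = 4.121320 > 1.5 ⇒ ∉ W
candidate 6: n = (0, 1, -1, -1) → π⊥ ≈ (-1.414214, +1.000000); max(|x|,|y|,|x±y|/√2) = 1.707107 > 1.5 ⇒ ∉ W
candidate 7: n = (1, 1, 1, 1) → π⊥ ≈ (+1.000000, +0.414214); max(|x|,|y|,|x±y|/√2) = 1.000000 ≤ 1.5 ⇒ ∈ W
candidate 8: n = (2, 2, 1, 3) → π⊥ ≈ (+2.707107, +2.535534); max(|x|,|y|,|x±y|/√2) = 3.707107 > 1.5 ⇒ ∉ W
candidate 9: n = (2, -1, -3, 2) → π⊥ ≈ (+4.121320, +3.707107); max(|x|,|y|,|x±y|/√2) = 5.535534 > 1.5 ⇒ ∉ W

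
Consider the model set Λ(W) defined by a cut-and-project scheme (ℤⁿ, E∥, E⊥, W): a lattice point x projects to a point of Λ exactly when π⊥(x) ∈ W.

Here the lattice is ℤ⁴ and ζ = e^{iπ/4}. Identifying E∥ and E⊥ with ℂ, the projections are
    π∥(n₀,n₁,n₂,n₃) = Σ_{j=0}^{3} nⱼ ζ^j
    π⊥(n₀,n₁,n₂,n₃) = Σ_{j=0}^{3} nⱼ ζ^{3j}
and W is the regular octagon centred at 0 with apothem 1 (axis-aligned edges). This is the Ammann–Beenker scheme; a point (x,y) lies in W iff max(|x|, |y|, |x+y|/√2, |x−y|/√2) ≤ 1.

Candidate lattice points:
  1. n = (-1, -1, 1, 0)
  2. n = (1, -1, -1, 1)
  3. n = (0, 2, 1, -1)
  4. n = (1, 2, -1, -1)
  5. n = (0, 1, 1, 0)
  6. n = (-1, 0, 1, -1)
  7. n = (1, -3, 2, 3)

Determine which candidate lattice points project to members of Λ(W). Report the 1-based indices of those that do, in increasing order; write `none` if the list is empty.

5

Internal map: ζ^{3j} for j=0..3 gives (1,0), (−√2/2,√2/2), (0,−1), (√2/2,√2/2).
#1 (-1, -1, 1, 0): internal (-0.292893, -1.707107); octagon support 1.707107 vs apothem 1 → ∉ W
#2 (1, -1, -1, 1): internal (2.414214, 1.000000); octagon support 2.414214 vs apothem 1 → ∉ W
#3 (0, 2, 1, -1): internal (-2.121320, -0.292893); octagon support 2.121320 vs apothem 1 → ∉ W
#4 (1, 2, -1, -1): internal (-1.121320, 1.707107); octagon support 2.000000 vs apothem 1 → ∉ W
#5 (0, 1, 1, 0): internal (-0.707107, -0.292893); octagon support 0.707107 vs apothem 1 → ∈ W
#6 (-1, 0, 1, -1): internal (-1.707107, -1.707107); octagon support 2.414214 vs apothem 1 → ∉ W
#7 (1, -3, 2, 3): internal (5.242641, -2.000000); octagon support 5.242641 vs apothem 1 → ∉ W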